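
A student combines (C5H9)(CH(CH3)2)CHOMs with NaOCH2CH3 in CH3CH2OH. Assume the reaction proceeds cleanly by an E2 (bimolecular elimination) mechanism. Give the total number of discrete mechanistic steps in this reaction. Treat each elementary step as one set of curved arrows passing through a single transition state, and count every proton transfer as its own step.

1

Step 1: The strong base CH3CH2O⁻ removes a β-hydrogen; in the same concerted event the electrons of the breaking C–H bond form the new π(C=C) bond and the C–O σ-bond breaks, expelling MsO⁻. Anti-periplanar geometry; one transition state.
Total: 1 elementary step.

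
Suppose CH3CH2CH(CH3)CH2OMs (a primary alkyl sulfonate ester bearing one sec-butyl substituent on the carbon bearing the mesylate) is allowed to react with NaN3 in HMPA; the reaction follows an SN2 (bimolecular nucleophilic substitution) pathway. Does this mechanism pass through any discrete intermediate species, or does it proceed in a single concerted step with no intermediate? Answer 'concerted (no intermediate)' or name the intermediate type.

Backside attack by N3⁻ on the carbon bearing the mesylate: the new C–N bond forms as the C–O bond breaks, with Walden inversion at carbon.
All bond changes occur in one transition state; no discrete intermediate is formed.

concerted (no intermediate)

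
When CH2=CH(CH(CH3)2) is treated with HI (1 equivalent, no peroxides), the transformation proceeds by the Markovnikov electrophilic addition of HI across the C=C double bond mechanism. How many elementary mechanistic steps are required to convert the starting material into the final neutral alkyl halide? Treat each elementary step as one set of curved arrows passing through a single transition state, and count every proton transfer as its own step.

3

Step 1: Protonation of the alkene by HI: the π bond acts as the nucleophile and picks up H⁺, giving the more stable (Markovnikov) secondary carbocation. The H–I bond breaks heterolytically, releasing I⁻.
Step 2: A 1,2-hydride shift from the adjacent isopropyl carbon moves the positive charge from the secondary centre to an adjacent carbon, generating a more stable tertiary carbocation.
Step 3: The I⁻ anion donates a lone pair to the carbocation, forming the new C–I σ-bond and giving the neutral alkyl halide.
Total: 3 elementary steps.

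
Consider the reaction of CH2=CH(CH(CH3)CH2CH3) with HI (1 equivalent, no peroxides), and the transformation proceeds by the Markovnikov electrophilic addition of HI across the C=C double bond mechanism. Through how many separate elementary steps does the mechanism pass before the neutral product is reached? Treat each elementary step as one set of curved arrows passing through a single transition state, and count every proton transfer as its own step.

Step 1: Protonation of the alkene by HI: the π bond acts as the nucleophile and picks up H⁺, giving the more stable (Markovnikov) secondary carbocation. The H–I bond breaks heterolytically, releasing I⁻.
Step 2: A 1,2-hydride shift from the adjacent sec-butyl carbon moves the positive charge from the secondary centre to an adjacent carbon, generating a more stable tertiary carbocation.
Step 3: Nucleophilic attack by I⁻ on the carbocation completes the addition, giving R–I.
Total: 3 elementary steps.

3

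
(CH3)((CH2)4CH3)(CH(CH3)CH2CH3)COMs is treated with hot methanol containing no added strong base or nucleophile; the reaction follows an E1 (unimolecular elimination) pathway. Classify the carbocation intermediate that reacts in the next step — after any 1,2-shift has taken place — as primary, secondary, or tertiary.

tertiary

Step 1: Ionisation: the C–O σ-bond cleaves heterolytically; both bonding electrons depart with MsO⁻, leaving a tertiary carbocation at the α-carbon.
No single 1,2-shift to an adjacent carbon would give a more-substituted cation, so no rearrangement occurs.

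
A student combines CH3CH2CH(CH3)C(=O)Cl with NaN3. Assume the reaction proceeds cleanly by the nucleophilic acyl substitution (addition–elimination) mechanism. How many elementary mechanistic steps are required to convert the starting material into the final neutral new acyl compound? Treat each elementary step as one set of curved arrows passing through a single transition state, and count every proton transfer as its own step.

Step 1: N3⁻ adds to the carbonyl carbon; the C=O π electrons shift onto oxygen and a tetrahedral alkoxide intermediate forms.
Step 2: Collapse of the tetrahedral intermediate: the alkoxide oxygen pushes its lone pair back to re-form C=O while Cl⁻ leaves.
Total: 2 elementary steps.

2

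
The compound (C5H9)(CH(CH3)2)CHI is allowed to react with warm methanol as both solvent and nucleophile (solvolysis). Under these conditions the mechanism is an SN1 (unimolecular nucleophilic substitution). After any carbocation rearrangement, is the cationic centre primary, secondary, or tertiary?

tertiary

Step 1: Ionisation: the C–I σ-bond cleaves heterolytically; both bonding electrons depart with I⁻, leaving a secondary carbocation at the α-carbon.
Step 2: A 1,2-hydride shift from the adjacent isopropyl carbon moves the positive charge from the secondary centre to an adjacent carbon, generating a more stable tertiary carbocation.
The cation rearranges from secondary to tertiary via a 1,2-hydride shift from the adjacent isopropyl carbon; the tertiary cation is what reacts next.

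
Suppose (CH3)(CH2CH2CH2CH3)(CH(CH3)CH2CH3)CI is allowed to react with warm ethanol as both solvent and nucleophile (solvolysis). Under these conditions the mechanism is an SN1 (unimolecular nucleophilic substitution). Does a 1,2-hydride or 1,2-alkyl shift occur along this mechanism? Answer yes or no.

no

The first-formed carbocation is tertiary.
No single 1,2-shift to an adjacent carbon would produce a more-substituted cation than the one already present, so no rearrangement occurs.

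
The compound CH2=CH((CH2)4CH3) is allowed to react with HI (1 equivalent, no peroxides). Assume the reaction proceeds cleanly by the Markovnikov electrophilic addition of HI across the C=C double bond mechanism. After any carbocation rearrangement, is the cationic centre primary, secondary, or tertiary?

Step 1: Electrophilic addition begins with the π(C=C) electrons forming a bond to the proton of HI. Following Markovnikov's rule, the resulting cation is secondary. The H–I bond breaks heterolytically, releasing I⁻.
No single 1,2-shift to an adjacent carbon would give a more-substituted cation, so no rearrangement occurs.

secondary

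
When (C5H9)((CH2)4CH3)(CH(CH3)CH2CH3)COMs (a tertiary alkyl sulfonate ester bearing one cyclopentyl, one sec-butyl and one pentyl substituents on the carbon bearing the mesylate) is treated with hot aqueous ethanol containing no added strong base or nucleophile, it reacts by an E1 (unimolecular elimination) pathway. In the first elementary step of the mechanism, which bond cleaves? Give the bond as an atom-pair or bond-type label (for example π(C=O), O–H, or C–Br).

Step 1: Ionisation: the C–O σ-bond cleaves heterolytically; both bonding electrons depart with MsO⁻, leaving a tertiary carbocation at the α-carbon.
The bond broken in this step is the C–O bond.

C–O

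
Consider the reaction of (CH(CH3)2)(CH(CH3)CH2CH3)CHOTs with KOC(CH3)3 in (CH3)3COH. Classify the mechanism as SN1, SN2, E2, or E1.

Conditions: a strong/bulky base with a secondary substrate bearing a β-hydrogen.
These conditions are the textbook signature of the E2 pathway.
A strong (often hindered) base removes a β-H in concert with loss of the leaving group — bimolecular elimination.

E2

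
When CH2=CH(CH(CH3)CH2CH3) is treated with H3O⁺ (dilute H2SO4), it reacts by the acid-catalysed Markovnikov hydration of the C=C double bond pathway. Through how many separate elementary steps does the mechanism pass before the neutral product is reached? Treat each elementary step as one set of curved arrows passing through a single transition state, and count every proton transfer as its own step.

Step 1: The π electrons of the C=C bond attack a proton of H3O⁺; Markovnikov addition places the new C–H on the less-substituted alkene carbon, so the positive charge ends up on the more-substituted carbon — a secondary carbocation. H2O is released.
Step 2: Carbocation rearrangement: a 1,2-hydride shift from the adjacent sec-butyl carbon converts the initially-formed secondary cation into the more stable tertiary cation.
Step 3: A lone pair on the oxygen of H2O attacks the carbocation, forming a C–O bond and an oxonium ion (a protonated alcohol).
Step 4: Proton transfer from the O–H of the oxonium ion to H2O completes the catalytic cycle and yields the alcohol.
Total: 4 elementary steps.

4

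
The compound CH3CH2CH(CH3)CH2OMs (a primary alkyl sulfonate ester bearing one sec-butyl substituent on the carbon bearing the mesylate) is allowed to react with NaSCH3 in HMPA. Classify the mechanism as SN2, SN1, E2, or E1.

Conditions: a primary substrate with a strong nucleophile in the polar aprotic solvent HMPA.
These conditions are the textbook signature of the SN2 pathway.
An unhindered substrate with a strong nucleophile in a polar aprotic solvent favours one-step backside displacement.

SN2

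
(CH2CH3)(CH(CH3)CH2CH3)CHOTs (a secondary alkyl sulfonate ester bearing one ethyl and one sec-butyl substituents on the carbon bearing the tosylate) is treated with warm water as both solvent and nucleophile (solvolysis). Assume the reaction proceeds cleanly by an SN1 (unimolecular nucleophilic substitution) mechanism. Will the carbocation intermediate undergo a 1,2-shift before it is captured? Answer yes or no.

yes

The first-formed carbocation is secondary.
The adjacent sec-butyl carbon already bears 2 other carbon substituents and has a hydrogen to migrate; after a 1,2-hydride shift from that carbon the positive charge sits on a tertiary centre.
Tertiary is more stable than secondary, so the shift occurs.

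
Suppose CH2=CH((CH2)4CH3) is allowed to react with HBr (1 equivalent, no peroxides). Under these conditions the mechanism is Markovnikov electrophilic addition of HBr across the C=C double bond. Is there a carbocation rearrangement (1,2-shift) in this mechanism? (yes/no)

no

The first-formed carbocation is secondary.
No single 1,2-shift to an adjacent carbon would produce a more-substituted cation than the one already present, so no rearrangement occurs.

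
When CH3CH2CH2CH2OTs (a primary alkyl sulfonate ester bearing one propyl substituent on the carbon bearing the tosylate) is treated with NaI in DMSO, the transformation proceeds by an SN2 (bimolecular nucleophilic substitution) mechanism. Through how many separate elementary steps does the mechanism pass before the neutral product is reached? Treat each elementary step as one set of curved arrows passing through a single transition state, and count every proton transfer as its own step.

1

Step 1: The iodide nucleophile donates a lone pair from I to the α-carbon in a backside attack; simultaneously the C–O σ-bond breaks and both of its electrons leave with TsO⁻. One concerted step with inversion of configuration.
Total: 1 elementary step.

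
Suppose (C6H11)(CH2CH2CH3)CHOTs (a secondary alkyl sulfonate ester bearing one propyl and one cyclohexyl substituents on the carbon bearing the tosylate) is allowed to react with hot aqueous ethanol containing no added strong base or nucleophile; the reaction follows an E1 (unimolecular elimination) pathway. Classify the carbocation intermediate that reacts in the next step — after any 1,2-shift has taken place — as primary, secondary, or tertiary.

tertiary

Step 1: The C–O bond breaks with both electrons going to the tosylate; TsO⁻ leaves and a secondary carbocation remains.
Step 2: A hydride (H with its bonding pair) migrates from the adjacent cyclohexyl carbon to the cationic centre — a 1,2-hydride shift — upgrading the secondary cation to a tertiary one.
The cation rearranges from secondary to tertiary via a 1,2-hydride shift from the adjacent cyclohexyl carbon; the tertiary cation is what reacts next.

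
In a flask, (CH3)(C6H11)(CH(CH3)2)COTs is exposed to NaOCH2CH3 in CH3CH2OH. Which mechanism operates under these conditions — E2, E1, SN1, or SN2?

Conditions: a strong base with a tertiary substrate bearing a β-hydrogen.
These conditions are the textbook signature of the E2 pathway.
A strong (often hindered) base removes a β-H in concert with loss of the leaving group — bimolecular elimination.

E2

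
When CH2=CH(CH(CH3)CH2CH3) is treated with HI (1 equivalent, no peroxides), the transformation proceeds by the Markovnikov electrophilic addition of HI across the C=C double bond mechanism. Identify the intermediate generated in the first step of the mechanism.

Step 1: Electrophilic addition begins with the π(C=C) electrons forming a bond to the proton of HI. Following Markovnikov's rule, the resulting cation is secondary. The H–I bond breaks heterolytically, releasing I⁻.
After step 1 the species present is a secondary carbocation.

secondary carbocation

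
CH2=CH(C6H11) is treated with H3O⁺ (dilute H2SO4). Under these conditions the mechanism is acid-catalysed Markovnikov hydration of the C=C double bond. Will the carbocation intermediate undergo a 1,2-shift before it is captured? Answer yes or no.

The first-formed carbocation is secondary.
The adjacent cyclohexyl carbon already bears 2 other carbon substituents and has a hydrogen to migrate; after a 1,2-hydride shift from that carbon the positive charge sits on a tertiary centre.
Tertiary is more stable than secondary, so the shift occurs.

yes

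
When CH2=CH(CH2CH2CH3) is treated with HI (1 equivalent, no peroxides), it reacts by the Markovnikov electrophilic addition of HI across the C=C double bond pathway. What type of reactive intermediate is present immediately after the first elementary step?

Step 1: Protonation of the alkene by HI: the π bond acts as the nucleophile and picks up H⁺, giving the more stable (Markovnikov) secondary carbocation. The H–I bond breaks heterolytically, releasing I⁻.
After step 1 the species present is a secondary carbocation.

secondary carbocation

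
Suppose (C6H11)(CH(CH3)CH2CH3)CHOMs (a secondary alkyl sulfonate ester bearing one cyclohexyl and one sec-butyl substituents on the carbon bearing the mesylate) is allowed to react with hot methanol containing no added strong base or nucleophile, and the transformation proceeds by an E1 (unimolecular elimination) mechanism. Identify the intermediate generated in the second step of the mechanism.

Step 1: The C–O bond breaks with both electrons going to the mesylate; MsO⁻ leaves and a secondary carbocation remains.
Step 2: Carbocation rearrangement: a 1,2-hydride shift from the adjacent cyclohexyl carbon converts the initially-formed secondary cation into the more stable tertiary cation.
After step 2 the species present is a tertiary carbocation.

tertiary carbocation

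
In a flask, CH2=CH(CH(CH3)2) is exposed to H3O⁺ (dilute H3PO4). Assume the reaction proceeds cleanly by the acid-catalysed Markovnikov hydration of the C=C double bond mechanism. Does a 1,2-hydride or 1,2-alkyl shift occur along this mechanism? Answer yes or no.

yes

The first-formed carbocation is secondary.
The adjacent isopropyl carbon already bears 2 other carbon substituents and has a hydrogen to migrate; after a 1,2-hydride shift from that carbon the positive charge sits on a tertiary centre.
Tertiary is more stable than secondary, so the shift occurs.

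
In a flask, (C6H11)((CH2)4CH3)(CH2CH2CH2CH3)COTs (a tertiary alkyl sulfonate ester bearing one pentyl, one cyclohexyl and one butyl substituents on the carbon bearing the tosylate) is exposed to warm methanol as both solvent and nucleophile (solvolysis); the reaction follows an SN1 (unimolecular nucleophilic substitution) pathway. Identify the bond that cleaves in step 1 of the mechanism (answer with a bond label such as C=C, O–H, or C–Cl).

C–O

Step 1: Rate-determining heterolysis of the C–O bond gives TsO⁻ and a tertiary carbocation.
The bond broken in this step is the C–O bond.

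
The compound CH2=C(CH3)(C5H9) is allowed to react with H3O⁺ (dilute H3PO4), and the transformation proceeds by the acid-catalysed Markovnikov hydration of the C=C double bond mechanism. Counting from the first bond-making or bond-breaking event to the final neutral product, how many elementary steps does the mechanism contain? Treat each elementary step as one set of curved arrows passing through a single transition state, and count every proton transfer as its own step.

3

Step 1: Protonation of the alkene by H3O⁺: the π bond acts as the nucleophile and picks up H⁺, giving the more stable (Markovnikov) tertiary carbocation. H2O is released.
(No 1,2-shift: no single shift to an adjacent carbon would give a more stable cation.)
Step 2: Nucleophilic capture of the cation by H2O produces the protonated alcohol (an oxonium ion).
Step 3: Deprotonation of the oxonium ion by a water molecule delivers the neutral alcohol and regenerates the acid catalyst.
Total: 3 elementary steps.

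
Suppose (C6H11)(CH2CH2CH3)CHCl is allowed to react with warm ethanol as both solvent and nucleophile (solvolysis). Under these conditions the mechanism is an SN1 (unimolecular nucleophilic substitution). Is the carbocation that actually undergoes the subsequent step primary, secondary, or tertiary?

tertiary

Step 1: The C–Cl bond breaks with both electrons going to the chloride; Cl⁻ leaves and a secondary carbocation remains.
Step 2: A hydride (H with its bonding pair) migrates from the adjacent cyclohexyl carbon to the cationic centre — a 1,2-hydride shift — upgrading the secondary cation to a tertiary one.
The cation rearranges from secondary to tertiary via a 1,2-hydride shift from the adjacent cyclohexyl carbon; the tertiary cation is what reacts next.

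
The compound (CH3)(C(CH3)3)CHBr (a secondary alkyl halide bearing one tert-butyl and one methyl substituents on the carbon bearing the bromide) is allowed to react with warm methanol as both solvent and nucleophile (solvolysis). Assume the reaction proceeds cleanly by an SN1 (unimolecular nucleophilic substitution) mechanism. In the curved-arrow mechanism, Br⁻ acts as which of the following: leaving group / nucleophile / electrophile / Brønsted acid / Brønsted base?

Step 1: The C–Br bond breaks with both electrons going to the bromide; Br⁻ leaves and a secondary carbocation remains.
Br⁻ departs with both electrons of the breaking σ-bond — that is the definition of a leaving group.

leaving group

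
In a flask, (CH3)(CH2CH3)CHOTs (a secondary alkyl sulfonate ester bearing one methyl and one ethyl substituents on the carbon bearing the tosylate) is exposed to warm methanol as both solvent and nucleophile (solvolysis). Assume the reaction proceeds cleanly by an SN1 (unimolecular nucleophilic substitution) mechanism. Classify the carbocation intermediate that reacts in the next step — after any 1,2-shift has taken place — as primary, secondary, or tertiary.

secondary

Step 1: Ionisation: the C–O σ-bond cleaves heterolytically; both bonding electrons depart with TsO⁻, leaving a secondary carbocation at the α-carbon.
No single 1,2-shift to an adjacent carbon would give a more-substituted cation, so no rearrangement occurs.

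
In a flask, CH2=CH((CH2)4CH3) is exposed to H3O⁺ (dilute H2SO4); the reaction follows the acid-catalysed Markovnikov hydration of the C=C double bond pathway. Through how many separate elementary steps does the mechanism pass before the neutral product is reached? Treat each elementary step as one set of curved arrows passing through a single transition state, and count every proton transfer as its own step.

3

Step 1: The π electrons of the C=C bond attack a proton of H3O⁺; Markovnikov addition places the new C–H on the less-substituted alkene carbon, so the positive charge ends up on the more-substituted carbon — a secondary carbocation. H2O is released.
(No 1,2-shift: no single shift to an adjacent carbon would give a more stable cation.)
Step 2: Nucleophilic capture of the cation by H2O produces the protonated alcohol (an oxonium ion).
Step 3: Proton transfer from the O–H of the oxonium ion to H2O completes the catalytic cycle and yields the alcohol.
Total: 3 elementary steps.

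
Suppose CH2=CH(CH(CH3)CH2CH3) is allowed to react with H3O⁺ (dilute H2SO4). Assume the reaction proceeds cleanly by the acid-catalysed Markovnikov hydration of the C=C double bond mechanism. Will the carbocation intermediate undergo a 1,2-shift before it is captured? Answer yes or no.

yes

The first-formed carbocation is secondary.
The adjacent sec-butyl carbon already bears 2 other carbon substituents and has a hydrogen to migrate; after a 1,2-hydride shift from that carbon the positive charge sits on a tertiary centre.
Tertiary is more stable than secondary, so the shift occurs.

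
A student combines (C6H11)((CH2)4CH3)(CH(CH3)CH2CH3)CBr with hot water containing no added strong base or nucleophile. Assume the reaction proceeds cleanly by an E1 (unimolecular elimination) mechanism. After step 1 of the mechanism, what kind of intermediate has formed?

tertiary carbocation

Step 1: The C–Br bond breaks with both electrons going to the bromide; Br⁻ leaves and a tertiary carbocation remains.
After step 1 the species present is a tertiary carbocation.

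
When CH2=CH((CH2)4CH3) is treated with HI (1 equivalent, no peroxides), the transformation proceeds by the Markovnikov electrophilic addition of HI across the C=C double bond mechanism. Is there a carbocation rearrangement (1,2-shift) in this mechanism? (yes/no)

no

The first-formed carbocation is secondary.
No single 1,2-shift to an adjacent carbon would produce a more-substituted cation than the one already present, so no rearrangement occurs.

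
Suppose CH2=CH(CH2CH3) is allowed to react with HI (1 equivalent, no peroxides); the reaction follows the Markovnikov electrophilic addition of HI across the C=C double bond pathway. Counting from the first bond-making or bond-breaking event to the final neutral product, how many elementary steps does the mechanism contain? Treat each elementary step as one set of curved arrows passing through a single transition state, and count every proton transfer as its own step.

2

Step 1: Electrophilic addition begins with the π(C=C) electrons forming a bond to the proton of HI. Following Markovnikov's rule, the resulting cation is secondary. The H–I bond breaks heterolytically, releasing I⁻.
(No 1,2-shift: no single shift to an adjacent carbon would give a more stable cation.)
Step 2: I⁻ captures the cation: a lone pair on I⁻ fills the empty p orbital, producing the alkyl halide product.
Total: 2 elementary steps.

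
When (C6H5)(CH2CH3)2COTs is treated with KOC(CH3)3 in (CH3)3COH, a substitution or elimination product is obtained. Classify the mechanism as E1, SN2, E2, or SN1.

Conditions: a strong/bulky base with a tertiary substrate bearing a β-hydrogen.
These conditions are the textbook signature of the E2 pathway.
A strong (often hindered) base removes a β-H in concert with loss of the leaving group — bimolecular elimination.

E2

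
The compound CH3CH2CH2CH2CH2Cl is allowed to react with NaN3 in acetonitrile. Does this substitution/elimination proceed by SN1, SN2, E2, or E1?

Conditions: a primary substrate with a strong nucleophile in the polar aprotic solvent acetonitrile.
These conditions are the textbook signature of the SN2 pathway.
An unhindered substrate with a strong nucleophile in a polar aprotic solvent favours one-step backside displacement.

SN2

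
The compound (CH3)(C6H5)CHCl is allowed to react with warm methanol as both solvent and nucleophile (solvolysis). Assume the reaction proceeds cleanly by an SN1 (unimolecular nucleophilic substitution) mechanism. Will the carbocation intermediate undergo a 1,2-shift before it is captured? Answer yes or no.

The first-formed carbocation is secondary.
No single 1,2-shift to an adjacent carbon would produce a more-substituted cation than the one already present, so no rearrangement occurs.

no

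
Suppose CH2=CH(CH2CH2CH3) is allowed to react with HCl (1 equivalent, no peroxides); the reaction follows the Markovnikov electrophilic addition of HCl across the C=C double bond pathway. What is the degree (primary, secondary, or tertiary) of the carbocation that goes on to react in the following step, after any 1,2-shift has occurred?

Step 1: Protonation of the alkene by HCl: the π bond acts as the nucleophile and picks up H⁺, giving the more stable (Markovnikov) secondary carbocation. The H–Cl bond breaks heterolytically, releasing Cl⁻.
No single 1,2-shift to an adjacent carbon would give a more-substituted cation, so no rearrangement occurs.

secondary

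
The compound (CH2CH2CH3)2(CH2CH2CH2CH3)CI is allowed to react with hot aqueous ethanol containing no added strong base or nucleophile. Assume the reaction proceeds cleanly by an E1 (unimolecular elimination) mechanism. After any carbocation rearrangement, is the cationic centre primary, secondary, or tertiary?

Step 1: Rate-determining heterolysis of the C–I bond gives I⁻ and a tertiary carbocation.
No single 1,2-shift to an adjacent carbon would give a more-substituted cation, so no rearrangement occurs.

tertiary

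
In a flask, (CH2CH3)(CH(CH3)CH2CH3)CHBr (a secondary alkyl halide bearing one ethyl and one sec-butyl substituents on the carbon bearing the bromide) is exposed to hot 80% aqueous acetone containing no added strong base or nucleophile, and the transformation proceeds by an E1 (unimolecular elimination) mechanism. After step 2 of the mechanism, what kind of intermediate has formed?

tertiary carbocation

Step 1: The C–Br bond breaks with both electrons going to the bromide; Br⁻ leaves and a secondary carbocation remains.
Step 2: Carbocation rearrangement: a 1,2-hydride shift from the adjacent sec-butyl carbon converts the initially-formed secondary cation into the more stable tertiary cation.
After step 2 the species present is a tertiary carbocation.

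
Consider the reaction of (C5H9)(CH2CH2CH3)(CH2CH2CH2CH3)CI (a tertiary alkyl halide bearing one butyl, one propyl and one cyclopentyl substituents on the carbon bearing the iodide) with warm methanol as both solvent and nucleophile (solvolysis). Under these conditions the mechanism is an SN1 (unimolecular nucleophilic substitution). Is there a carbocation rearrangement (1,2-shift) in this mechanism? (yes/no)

The first-formed carbocation is tertiary.
No single 1,2-shift to an adjacent carbon would produce a more-substituted cation than the one already present, so no rearrangement occurs.

no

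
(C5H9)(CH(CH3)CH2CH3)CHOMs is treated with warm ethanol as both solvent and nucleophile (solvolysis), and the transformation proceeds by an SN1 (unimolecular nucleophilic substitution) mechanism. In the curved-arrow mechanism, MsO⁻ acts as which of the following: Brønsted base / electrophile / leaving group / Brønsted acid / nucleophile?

leaving group

Step 1: Ionisation: the C–O σ-bond cleaves heterolytically; both bonding electrons depart with MsO⁻, leaving a secondary carbocation at the α-carbon.
MsO⁻ departs with both electrons of the breaking σ-bond — that is the definition of a leaving group.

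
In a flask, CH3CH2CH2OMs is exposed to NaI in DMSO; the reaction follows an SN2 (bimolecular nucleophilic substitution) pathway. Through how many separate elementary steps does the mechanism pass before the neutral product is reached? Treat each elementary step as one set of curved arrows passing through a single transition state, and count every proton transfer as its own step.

1

Step 1: Backside attack by I⁻ on the carbon bearing the mesylate: the new C–I bond forms as the C–O bond breaks, with Walden inversion at carbon.
Total: 1 elementary step.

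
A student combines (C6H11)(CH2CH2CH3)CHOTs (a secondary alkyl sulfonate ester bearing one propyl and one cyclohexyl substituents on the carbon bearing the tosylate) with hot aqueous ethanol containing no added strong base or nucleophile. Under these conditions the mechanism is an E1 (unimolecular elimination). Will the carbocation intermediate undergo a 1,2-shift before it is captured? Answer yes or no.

The first-formed carbocation is secondary.
The adjacent cyclohexyl carbon already bears 2 other carbon substituents and has a hydrogen to migrate; after a 1,2-hydride shift from that carbon the positive charge sits on a tertiary centre.
Tertiary is more stable than secondary, so the shift occurs.

yes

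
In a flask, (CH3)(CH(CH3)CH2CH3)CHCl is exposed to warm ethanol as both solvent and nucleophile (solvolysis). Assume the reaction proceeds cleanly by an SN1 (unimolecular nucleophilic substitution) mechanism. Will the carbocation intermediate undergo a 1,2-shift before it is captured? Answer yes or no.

yes

The first-formed carbocation is secondary.
The adjacent sec-butyl carbon already bears 2 other carbon substituents and has a hydrogen to migrate; after a 1,2-hydride shift from that carbon the positive charge sits on a tertiary centre.
Tertiary is more stable than secondary, so the shift occurs.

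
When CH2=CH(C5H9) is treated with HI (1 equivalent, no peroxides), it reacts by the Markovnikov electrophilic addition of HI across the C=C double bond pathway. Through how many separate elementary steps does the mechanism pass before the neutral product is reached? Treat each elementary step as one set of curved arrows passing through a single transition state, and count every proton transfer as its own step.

3

Step 1: Protonation of the alkene by HI: the π bond acts as the nucleophile and picks up H⁺, giving the more stable (Markovnikov) secondary carbocation. The H–I bond breaks heterolytically, releasing I⁻.
Step 2: A 1,2-hydride shift from the adjacent cyclopentyl carbon moves the positive charge from the secondary centre to an adjacent carbon, generating a more stable tertiary carbocation.
Step 3: Nucleophilic attack by I⁻ on the carbocation completes the addition, giving R–I.
Total: 3 elementary steps.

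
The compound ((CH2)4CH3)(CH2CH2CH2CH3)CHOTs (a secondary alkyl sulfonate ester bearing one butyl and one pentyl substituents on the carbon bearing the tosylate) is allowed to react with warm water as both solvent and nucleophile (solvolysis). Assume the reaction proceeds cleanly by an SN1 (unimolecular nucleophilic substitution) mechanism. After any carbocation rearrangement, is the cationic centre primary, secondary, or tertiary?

Step 1: Ionisation: the C–O σ-bond cleaves heterolytically; both bonding electrons depart with TsO⁻, leaving a secondary carbocation at the α-carbon.
No single 1,2-shift to an adjacent carbon would give a more-substituted cation, so no rearrangement occurs.

secondary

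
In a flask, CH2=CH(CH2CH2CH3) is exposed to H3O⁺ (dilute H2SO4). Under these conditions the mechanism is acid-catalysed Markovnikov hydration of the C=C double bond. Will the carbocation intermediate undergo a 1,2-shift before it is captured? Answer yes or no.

no

The first-formed carbocation is secondary.
No single 1,2-shift to an adjacent carbon would produce a more-substituted cation than the one already present, so no rearrangement occurs.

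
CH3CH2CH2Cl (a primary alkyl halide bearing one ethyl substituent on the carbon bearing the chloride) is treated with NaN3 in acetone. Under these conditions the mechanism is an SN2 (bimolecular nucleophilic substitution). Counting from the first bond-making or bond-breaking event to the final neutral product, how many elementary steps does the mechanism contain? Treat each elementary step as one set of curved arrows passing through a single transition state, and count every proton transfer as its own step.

Step 1: The azide nucleophile donates a lone pair from N to the α-carbon in a backside attack; simultaneously the C–Cl σ-bond breaks and both of its electrons leave with Cl⁻. One concerted step with inversion of configuration.
Total: 1 elementary step.

1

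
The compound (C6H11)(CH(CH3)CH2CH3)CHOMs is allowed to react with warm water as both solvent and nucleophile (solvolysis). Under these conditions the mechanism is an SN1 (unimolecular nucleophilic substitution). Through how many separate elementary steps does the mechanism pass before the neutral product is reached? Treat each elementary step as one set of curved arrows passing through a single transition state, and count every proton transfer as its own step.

4

Step 1: Rate-determining heterolysis of the C–O bond gives MsO⁻ and a secondary carbocation.
Step 2: A hydride (H with its bonding pair) migrates from the adjacent sec-butyl carbon to the cationic centre — a 1,2-hydride shift — upgrading the secondary cation to a tertiary one.
Step 3: A lone pair on the oxygen of H2O attacks the carbocation, forming a new C–O σ-bond and an oxonium ion.
Step 4: Deprotonation of the oxonium oxygen by solvent water yields the neutral alcohol.
Total: 4 elementary steps.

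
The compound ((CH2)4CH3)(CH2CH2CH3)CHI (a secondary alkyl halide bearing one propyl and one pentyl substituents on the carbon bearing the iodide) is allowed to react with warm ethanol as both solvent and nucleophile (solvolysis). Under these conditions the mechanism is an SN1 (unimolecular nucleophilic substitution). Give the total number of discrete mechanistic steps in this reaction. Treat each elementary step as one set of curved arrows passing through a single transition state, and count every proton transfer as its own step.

3

Step 1: Rate-determining heterolysis of the C–I bond gives I⁻ and a secondary carbocation.
(No 1,2-shift: no single shift to an adjacent carbon would give a more stable cation.)
Step 2: CH3CH2OH donates an oxygen lone pair into the empty p orbital of the cation, giving a protonated ether (an oxonium ion).
Step 3: Deprotonation of the oxonium oxygen by solvent ethanol yields the neutral ether.
Total: 3 elementary steps.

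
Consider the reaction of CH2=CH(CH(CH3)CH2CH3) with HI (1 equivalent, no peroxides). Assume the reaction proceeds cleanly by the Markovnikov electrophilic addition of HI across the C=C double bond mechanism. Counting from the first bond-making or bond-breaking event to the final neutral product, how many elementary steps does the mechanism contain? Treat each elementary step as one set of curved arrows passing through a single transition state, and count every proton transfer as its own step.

Step 1: The π electrons of the C=C bond attack a proton of HI; Markovnikov addition places the new C–H on the less-substituted alkene carbon, so the positive charge ends up on the more-substituted carbon — a secondary carbocation. The H–I bond breaks heterolytically, releasing I⁻.
Step 2: A hydride (H with its bonding pair) migrates from the adjacent sec-butyl carbon to the cationic centre — a 1,2-hydride shift — upgrading the secondary cation to a tertiary one.
Step 3: I⁻ captures the cation: a lone pair on I⁻ fills the empty p orbital, producing the alkyl halide product.
Total: 3 elementary steps.

3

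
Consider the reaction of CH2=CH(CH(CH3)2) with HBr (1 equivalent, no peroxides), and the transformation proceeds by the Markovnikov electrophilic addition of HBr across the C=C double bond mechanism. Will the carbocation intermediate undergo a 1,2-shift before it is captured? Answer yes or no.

The first-formed carbocation is secondary.
The adjacent isopropyl carbon already bears 2 other carbon substituents and has a hydrogen to migrate; after a 1,2-hydride shift from that carbon the positive charge sits on a tertiary centre.
Tertiary is more stable than secondary, so the shift occurs.

yes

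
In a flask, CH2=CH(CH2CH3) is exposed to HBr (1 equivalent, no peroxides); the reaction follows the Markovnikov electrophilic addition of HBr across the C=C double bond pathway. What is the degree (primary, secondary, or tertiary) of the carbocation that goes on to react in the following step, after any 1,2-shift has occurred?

secondary

Step 1: The π electrons of the C=C bond attack a proton of HBr; Markovnikov addition places the new C–H on the less-substituted alkene carbon, so the positive charge ends up on the more-substituted carbon — a secondary carbocation. The H–Br bond breaks heterolytically, releasing Br⁻.
No single 1,2-shift to an adjacent carbon would give a more-substituted cation, so no rearrangement occurs.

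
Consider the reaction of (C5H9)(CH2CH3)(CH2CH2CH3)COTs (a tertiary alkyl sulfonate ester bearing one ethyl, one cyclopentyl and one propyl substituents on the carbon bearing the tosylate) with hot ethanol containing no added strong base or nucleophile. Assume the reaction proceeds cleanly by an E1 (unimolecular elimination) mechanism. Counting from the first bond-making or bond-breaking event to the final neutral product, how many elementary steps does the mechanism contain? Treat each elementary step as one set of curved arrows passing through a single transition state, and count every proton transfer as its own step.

2

Step 1: Rate-determining heterolysis of the C–O bond gives TsO⁻ and a tertiary carbocation.
(No 1,2-shift: no single shift to an adjacent carbon would give a more stable cation.)
Step 2: An ethanol molecule (solvent) deprotonates a β-carbon; as the C–H bond breaks, those electrons form the new alkene π bond.
Total: 2 elementary steps.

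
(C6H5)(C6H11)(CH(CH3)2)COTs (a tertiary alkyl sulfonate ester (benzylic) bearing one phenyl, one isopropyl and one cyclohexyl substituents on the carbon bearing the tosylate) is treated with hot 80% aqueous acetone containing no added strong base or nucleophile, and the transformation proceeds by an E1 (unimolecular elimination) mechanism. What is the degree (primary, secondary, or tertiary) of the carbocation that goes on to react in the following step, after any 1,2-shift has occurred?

Step 1: Unassisted departure of TsO⁻ (taking the C–O bonding pair) generates a tertiary carbocation.
No single 1,2-shift to an adjacent carbon would give a more-substituted cation, so no rearrangement occurs.

tertiary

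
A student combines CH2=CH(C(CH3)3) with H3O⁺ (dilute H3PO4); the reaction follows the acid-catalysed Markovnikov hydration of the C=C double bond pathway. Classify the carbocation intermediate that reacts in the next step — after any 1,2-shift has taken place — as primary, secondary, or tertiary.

Step 1: The π electrons of the C=C bond attack a proton of H3O⁺; Markovnikov addition places the new C–H on the less-substituted alkene carbon, so the positive charge ends up on the more-substituted carbon — a secondary carbocation. H2O is released.
Step 2: A 1,2-methyl shift from the adjacent tert-butyl carbon moves the positive charge from the secondary centre to an adjacent carbon, generating a more stable tertiary carbocation.
The cation rearranges from secondary to tertiary via a 1,2-methyl shift from the adjacent tert-butyl carbon; the tertiary cation is what reacts next.

tertiary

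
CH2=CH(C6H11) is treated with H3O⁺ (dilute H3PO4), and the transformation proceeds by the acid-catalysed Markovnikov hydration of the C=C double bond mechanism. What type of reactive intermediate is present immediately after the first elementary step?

Step 1: Electrophilic addition begins with the π(C=C) electrons forming a bond to the proton of H3O⁺. Following Markovnikov's rule, the resulting cation is secondary. H2O is released.
After step 1 the species present is a secondary carbocation.

secondary carbocation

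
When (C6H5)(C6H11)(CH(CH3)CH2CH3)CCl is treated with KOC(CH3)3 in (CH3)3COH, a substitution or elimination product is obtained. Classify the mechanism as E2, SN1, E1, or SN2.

Conditions: a strong/bulky base with a tertiary substrate bearing a β-hydrogen.
These conditions are the textbook signature of the E2 pathway.
A strong (often hindered) base removes a β-H in concert with loss of the leaving group — bimolecular elimination.

E2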